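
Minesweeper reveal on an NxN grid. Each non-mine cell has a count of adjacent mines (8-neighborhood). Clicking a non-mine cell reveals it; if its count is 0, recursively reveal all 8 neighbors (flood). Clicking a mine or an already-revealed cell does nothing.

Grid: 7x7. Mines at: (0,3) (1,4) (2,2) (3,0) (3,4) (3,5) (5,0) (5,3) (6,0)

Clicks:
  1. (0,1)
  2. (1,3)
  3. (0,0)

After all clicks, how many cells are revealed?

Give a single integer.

Click 1 (0,1) count=0: revealed 8 new [(0,0) (0,1) (0,2) (1,0) (1,1) (1,2) (2,0) (2,1)] -> total=8
Click 2 (1,3) count=3: revealed 1 new [(1,3)] -> total=9
Click 3 (0,0) count=0: revealed 0 new [(none)] -> total=9

Answer: 9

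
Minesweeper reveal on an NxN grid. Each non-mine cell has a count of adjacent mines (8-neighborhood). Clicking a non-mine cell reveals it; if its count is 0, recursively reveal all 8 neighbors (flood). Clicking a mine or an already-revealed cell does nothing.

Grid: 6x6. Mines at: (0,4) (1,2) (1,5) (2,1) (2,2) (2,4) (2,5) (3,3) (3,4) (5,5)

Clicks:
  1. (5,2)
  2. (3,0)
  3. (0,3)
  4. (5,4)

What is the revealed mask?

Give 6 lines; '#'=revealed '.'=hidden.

Answer: ...#..
......
......
###...
#####.
#####.

Derivation:
Click 1 (5,2) count=0: revealed 13 new [(3,0) (3,1) (3,2) (4,0) (4,1) (4,2) (4,3) (4,4) (5,0) (5,1) (5,2) (5,3) (5,4)] -> total=13
Click 2 (3,0) count=1: revealed 0 new [(none)] -> total=13
Click 3 (0,3) count=2: revealed 1 new [(0,3)] -> total=14
Click 4 (5,4) count=1: revealed 0 new [(none)] -> total=14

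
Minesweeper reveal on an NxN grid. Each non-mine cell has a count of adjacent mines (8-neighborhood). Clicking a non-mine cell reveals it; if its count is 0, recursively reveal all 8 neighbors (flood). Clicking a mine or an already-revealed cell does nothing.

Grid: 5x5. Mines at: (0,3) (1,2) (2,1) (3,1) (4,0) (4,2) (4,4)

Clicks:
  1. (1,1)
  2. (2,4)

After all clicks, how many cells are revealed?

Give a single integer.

Answer: 7

Derivation:
Click 1 (1,1) count=2: revealed 1 new [(1,1)] -> total=1
Click 2 (2,4) count=0: revealed 6 new [(1,3) (1,4) (2,3) (2,4) (3,3) (3,4)] -> total=7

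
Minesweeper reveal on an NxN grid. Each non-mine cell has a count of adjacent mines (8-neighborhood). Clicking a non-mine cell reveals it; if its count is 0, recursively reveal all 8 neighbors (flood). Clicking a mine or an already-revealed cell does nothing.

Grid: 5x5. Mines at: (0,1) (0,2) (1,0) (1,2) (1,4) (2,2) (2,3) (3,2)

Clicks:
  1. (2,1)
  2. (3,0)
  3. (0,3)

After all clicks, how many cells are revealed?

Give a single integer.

Answer: 7

Derivation:
Click 1 (2,1) count=4: revealed 1 new [(2,1)] -> total=1
Click 2 (3,0) count=0: revealed 5 new [(2,0) (3,0) (3,1) (4,0) (4,1)] -> total=6
Click 3 (0,3) count=3: revealed 1 new [(0,3)] -> total=7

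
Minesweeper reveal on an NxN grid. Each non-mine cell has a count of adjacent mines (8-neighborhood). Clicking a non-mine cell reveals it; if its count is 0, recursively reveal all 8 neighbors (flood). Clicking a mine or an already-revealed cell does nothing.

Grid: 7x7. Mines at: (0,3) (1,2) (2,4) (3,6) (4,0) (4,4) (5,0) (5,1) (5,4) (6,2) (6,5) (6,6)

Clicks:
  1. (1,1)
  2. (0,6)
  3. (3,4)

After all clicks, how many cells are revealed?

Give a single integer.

Answer: 10

Derivation:
Click 1 (1,1) count=1: revealed 1 new [(1,1)] -> total=1
Click 2 (0,6) count=0: revealed 8 new [(0,4) (0,5) (0,6) (1,4) (1,5) (1,6) (2,5) (2,6)] -> total=9
Click 3 (3,4) count=2: revealed 1 new [(3,4)] -> total=10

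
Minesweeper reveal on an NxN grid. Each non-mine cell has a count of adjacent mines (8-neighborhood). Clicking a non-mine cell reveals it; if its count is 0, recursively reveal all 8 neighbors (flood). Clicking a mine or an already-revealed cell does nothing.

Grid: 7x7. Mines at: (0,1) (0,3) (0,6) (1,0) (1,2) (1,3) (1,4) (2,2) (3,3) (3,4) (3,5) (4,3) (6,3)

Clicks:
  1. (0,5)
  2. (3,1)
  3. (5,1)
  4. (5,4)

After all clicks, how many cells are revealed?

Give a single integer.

Answer: 16

Derivation:
Click 1 (0,5) count=2: revealed 1 new [(0,5)] -> total=1
Click 2 (3,1) count=1: revealed 1 new [(3,1)] -> total=2
Click 3 (5,1) count=0: revealed 13 new [(2,0) (2,1) (3,0) (3,2) (4,0) (4,1) (4,2) (5,0) (5,1) (5,2) (6,0) (6,1) (6,2)] -> total=15
Click 4 (5,4) count=2: revealed 1 new [(5,4)] -> total=16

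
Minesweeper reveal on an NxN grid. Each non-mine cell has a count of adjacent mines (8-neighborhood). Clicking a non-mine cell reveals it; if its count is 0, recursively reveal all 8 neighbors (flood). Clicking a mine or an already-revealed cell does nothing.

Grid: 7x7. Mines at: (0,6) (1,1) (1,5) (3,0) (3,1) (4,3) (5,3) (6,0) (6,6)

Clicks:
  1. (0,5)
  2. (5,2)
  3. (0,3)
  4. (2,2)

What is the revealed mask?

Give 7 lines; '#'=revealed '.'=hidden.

Click 1 (0,5) count=2: revealed 1 new [(0,5)] -> total=1
Click 2 (5,2) count=2: revealed 1 new [(5,2)] -> total=2
Click 3 (0,3) count=0: revealed 12 new [(0,2) (0,3) (0,4) (1,2) (1,3) (1,4) (2,2) (2,3) (2,4) (3,2) (3,3) (3,4)] -> total=14
Click 4 (2,2) count=2: revealed 0 new [(none)] -> total=14

Answer: ..####.
..###..
..###..
..###..
.......
..#....
.......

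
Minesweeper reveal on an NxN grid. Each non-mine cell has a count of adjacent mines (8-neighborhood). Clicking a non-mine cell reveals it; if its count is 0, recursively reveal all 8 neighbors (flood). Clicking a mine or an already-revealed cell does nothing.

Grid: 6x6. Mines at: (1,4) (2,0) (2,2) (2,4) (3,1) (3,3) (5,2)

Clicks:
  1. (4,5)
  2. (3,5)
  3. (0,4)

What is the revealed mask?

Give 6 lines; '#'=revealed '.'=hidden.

Answer: ....#.
......
......
....##
...###
...###

Derivation:
Click 1 (4,5) count=0: revealed 8 new [(3,4) (3,5) (4,3) (4,4) (4,5) (5,3) (5,4) (5,5)] -> total=8
Click 2 (3,5) count=1: revealed 0 new [(none)] -> total=8
Click 3 (0,4) count=1: revealed 1 new [(0,4)] -> total=9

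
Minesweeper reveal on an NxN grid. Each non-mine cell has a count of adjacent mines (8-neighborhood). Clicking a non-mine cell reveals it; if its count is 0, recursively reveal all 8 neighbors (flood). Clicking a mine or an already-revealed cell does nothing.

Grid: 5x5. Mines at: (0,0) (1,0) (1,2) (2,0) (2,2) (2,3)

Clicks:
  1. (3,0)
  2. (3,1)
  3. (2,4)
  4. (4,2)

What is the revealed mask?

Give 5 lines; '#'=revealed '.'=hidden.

Answer: .....
.....
....#
#####
#####

Derivation:
Click 1 (3,0) count=1: revealed 1 new [(3,0)] -> total=1
Click 2 (3,1) count=2: revealed 1 new [(3,1)] -> total=2
Click 3 (2,4) count=1: revealed 1 new [(2,4)] -> total=3
Click 4 (4,2) count=0: revealed 8 new [(3,2) (3,3) (3,4) (4,0) (4,1) (4,2) (4,3) (4,4)] -> total=11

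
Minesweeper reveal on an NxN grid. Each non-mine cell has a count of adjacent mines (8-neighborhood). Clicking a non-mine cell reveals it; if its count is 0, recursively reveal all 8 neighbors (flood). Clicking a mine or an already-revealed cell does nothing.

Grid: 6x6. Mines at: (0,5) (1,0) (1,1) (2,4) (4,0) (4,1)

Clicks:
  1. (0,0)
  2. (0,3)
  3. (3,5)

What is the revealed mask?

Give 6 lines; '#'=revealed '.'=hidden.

Click 1 (0,0) count=2: revealed 1 new [(0,0)] -> total=1
Click 2 (0,3) count=0: revealed 6 new [(0,2) (0,3) (0,4) (1,2) (1,3) (1,4)] -> total=7
Click 3 (3,5) count=1: revealed 1 new [(3,5)] -> total=8

Answer: #.###.
..###.
......
.....#
......
......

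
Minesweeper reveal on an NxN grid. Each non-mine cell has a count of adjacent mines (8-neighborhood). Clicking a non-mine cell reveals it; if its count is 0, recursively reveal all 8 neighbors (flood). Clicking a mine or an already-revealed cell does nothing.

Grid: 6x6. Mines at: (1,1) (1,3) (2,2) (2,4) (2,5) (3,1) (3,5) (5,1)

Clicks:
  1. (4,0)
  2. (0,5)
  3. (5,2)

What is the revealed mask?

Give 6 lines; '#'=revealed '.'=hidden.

Answer: ....##
....##
......
......
#.....
..#...

Derivation:
Click 1 (4,0) count=2: revealed 1 new [(4,0)] -> total=1
Click 2 (0,5) count=0: revealed 4 new [(0,4) (0,5) (1,4) (1,5)] -> total=5
Click 3 (5,2) count=1: revealed 1 new [(5,2)] -> total=6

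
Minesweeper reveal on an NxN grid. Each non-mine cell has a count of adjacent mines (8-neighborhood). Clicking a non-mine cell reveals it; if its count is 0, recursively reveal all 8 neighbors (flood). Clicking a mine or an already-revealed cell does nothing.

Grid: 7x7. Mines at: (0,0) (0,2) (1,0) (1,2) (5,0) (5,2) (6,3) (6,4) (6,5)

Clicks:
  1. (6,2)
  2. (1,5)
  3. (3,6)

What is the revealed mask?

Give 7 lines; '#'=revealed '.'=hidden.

Answer: ...####
...####
#######
#######
#######
...####
..#....

Derivation:
Click 1 (6,2) count=2: revealed 1 new [(6,2)] -> total=1
Click 2 (1,5) count=0: revealed 33 new [(0,3) (0,4) (0,5) (0,6) (1,3) (1,4) (1,5) (1,6) (2,0) (2,1) (2,2) (2,3) (2,4) (2,5) (2,6) (3,0) (3,1) (3,2) (3,3) (3,4) (3,5) (3,6) (4,0) (4,1) (4,2) (4,3) (4,4) (4,5) (4,6) (5,3) (5,4) (5,5) (5,6)] -> total=34
Click 3 (3,6) count=0: revealed 0 new [(none)] -> total=34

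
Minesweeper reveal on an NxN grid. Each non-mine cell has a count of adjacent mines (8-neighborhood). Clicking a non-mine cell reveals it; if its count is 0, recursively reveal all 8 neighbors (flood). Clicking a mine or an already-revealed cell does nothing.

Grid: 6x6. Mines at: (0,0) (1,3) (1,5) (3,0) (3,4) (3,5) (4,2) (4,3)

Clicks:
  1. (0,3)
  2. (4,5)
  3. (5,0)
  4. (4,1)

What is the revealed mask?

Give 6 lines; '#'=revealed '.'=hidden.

Click 1 (0,3) count=1: revealed 1 new [(0,3)] -> total=1
Click 2 (4,5) count=2: revealed 1 new [(4,5)] -> total=2
Click 3 (5,0) count=0: revealed 4 new [(4,0) (4,1) (5,0) (5,1)] -> total=6
Click 4 (4,1) count=2: revealed 0 new [(none)] -> total=6

Answer: ...#..
......
......
......
##...#
##....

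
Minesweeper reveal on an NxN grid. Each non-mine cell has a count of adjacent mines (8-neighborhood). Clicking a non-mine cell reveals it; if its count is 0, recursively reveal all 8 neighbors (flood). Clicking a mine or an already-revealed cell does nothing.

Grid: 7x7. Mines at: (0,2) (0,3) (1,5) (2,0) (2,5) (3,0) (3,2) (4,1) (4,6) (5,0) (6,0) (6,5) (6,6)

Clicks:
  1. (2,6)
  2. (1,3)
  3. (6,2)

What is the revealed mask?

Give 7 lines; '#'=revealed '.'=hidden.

Answer: .......
...#...
......#
...###.
..####.
.#####.
.####..

Derivation:
Click 1 (2,6) count=2: revealed 1 new [(2,6)] -> total=1
Click 2 (1,3) count=2: revealed 1 new [(1,3)] -> total=2
Click 3 (6,2) count=0: revealed 16 new [(3,3) (3,4) (3,5) (4,2) (4,3) (4,4) (4,5) (5,1) (5,2) (5,3) (5,4) (5,5) (6,1) (6,2) (6,3) (6,4)] -> total=18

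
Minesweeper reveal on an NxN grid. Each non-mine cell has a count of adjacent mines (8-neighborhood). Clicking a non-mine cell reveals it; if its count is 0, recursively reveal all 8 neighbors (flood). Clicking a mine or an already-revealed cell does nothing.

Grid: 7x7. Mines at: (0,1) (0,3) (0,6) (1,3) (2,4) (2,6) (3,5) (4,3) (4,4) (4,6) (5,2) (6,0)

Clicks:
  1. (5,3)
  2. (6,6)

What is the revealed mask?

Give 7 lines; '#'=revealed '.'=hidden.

Click 1 (5,3) count=3: revealed 1 new [(5,3)] -> total=1
Click 2 (6,6) count=0: revealed 7 new [(5,4) (5,5) (5,6) (6,3) (6,4) (6,5) (6,6)] -> total=8

Answer: .......
.......
.......
.......
.......
...####
...####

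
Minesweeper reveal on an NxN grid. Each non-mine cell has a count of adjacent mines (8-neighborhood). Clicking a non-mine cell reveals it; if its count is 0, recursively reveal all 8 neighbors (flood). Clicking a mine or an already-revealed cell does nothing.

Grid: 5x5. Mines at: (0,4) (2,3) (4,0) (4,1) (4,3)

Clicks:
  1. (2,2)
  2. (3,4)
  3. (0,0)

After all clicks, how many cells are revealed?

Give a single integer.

Answer: 15

Derivation:
Click 1 (2,2) count=1: revealed 1 new [(2,2)] -> total=1
Click 2 (3,4) count=2: revealed 1 new [(3,4)] -> total=2
Click 3 (0,0) count=0: revealed 13 new [(0,0) (0,1) (0,2) (0,3) (1,0) (1,1) (1,2) (1,3) (2,0) (2,1) (3,0) (3,1) (3,2)] -> total=15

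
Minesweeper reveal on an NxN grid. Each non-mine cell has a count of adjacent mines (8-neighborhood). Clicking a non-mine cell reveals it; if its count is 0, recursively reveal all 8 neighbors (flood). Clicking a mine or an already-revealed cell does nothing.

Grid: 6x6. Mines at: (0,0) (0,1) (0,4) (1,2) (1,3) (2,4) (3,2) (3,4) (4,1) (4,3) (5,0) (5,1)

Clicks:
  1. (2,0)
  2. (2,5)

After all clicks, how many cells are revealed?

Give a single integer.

Answer: 7

Derivation:
Click 1 (2,0) count=0: revealed 6 new [(1,0) (1,1) (2,0) (2,1) (3,0) (3,1)] -> total=6
Click 2 (2,5) count=2: revealed 1 new [(2,5)] -> total=7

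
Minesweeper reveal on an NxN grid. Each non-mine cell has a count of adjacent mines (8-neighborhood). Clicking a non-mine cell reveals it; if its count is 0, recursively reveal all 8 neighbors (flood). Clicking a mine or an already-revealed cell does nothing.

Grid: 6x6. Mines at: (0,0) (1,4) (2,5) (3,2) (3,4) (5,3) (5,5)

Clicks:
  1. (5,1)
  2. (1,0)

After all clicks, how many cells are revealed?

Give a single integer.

Answer: 12

Derivation:
Click 1 (5,1) count=0: revealed 12 new [(1,0) (1,1) (2,0) (2,1) (3,0) (3,1) (4,0) (4,1) (4,2) (5,0) (5,1) (5,2)] -> total=12
Click 2 (1,0) count=1: revealed 0 new [(none)] -> total=12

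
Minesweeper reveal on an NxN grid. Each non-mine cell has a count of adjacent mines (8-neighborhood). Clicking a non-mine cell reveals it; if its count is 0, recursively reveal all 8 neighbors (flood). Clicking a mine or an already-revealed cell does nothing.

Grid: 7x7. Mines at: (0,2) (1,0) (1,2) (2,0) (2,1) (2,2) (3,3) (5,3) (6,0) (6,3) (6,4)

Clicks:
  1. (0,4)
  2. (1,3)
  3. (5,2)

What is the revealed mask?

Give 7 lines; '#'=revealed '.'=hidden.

Answer: ...####
...####
...####
....###
....###
..#.###
.....##

Derivation:
Click 1 (0,4) count=0: revealed 23 new [(0,3) (0,4) (0,5) (0,6) (1,3) (1,4) (1,5) (1,6) (2,3) (2,4) (2,5) (2,6) (3,4) (3,5) (3,6) (4,4) (4,5) (4,6) (5,4) (5,5) (5,6) (6,5) (6,6)] -> total=23
Click 2 (1,3) count=3: revealed 0 new [(none)] -> total=23
Click 3 (5,2) count=2: revealed 1 new [(5,2)] -> total=24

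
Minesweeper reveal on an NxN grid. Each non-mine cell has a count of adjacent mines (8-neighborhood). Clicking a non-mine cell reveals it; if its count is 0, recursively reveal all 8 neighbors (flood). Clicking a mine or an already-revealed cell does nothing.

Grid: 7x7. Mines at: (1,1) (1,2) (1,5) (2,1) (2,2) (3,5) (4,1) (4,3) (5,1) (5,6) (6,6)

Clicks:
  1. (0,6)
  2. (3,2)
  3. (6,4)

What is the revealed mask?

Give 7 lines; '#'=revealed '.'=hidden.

Answer: ......#
.......
.......
..#....
.......
..####.
..####.

Derivation:
Click 1 (0,6) count=1: revealed 1 new [(0,6)] -> total=1
Click 2 (3,2) count=4: revealed 1 new [(3,2)] -> total=2
Click 3 (6,4) count=0: revealed 8 new [(5,2) (5,3) (5,4) (5,5) (6,2) (6,3) (6,4) (6,5)] -> total=10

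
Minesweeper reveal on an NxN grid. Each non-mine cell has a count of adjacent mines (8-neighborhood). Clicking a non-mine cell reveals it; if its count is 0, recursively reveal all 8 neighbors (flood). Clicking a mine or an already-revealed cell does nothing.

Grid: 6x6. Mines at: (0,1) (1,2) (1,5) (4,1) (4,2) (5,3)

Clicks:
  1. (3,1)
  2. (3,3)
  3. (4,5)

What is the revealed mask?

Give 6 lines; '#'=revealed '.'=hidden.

Click 1 (3,1) count=2: revealed 1 new [(3,1)] -> total=1
Click 2 (3,3) count=1: revealed 1 new [(3,3)] -> total=2
Click 3 (4,5) count=0: revealed 10 new [(2,3) (2,4) (2,5) (3,4) (3,5) (4,3) (4,4) (4,5) (5,4) (5,5)] -> total=12

Answer: ......
......
...###
.#.###
...###
....##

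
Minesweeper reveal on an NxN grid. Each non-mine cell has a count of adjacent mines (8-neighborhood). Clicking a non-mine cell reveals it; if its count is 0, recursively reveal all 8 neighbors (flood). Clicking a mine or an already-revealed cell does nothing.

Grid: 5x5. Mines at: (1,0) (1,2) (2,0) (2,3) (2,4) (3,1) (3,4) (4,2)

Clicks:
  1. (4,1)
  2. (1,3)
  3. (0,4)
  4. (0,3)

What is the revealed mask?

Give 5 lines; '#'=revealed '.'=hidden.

Answer: ...##
...##
.....
.....
.#...

Derivation:
Click 1 (4,1) count=2: revealed 1 new [(4,1)] -> total=1
Click 2 (1,3) count=3: revealed 1 new [(1,3)] -> total=2
Click 3 (0,4) count=0: revealed 3 new [(0,3) (0,4) (1,4)] -> total=5
Click 4 (0,3) count=1: revealed 0 new [(none)] -> total=5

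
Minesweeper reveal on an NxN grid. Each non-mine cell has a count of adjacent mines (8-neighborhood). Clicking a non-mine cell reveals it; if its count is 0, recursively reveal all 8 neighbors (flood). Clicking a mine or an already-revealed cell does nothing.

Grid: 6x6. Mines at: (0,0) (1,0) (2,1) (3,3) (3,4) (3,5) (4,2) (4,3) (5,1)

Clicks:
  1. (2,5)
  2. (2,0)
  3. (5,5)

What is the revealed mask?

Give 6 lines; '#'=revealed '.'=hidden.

Answer: ......
......
#....#
......
....##
....##

Derivation:
Click 1 (2,5) count=2: revealed 1 new [(2,5)] -> total=1
Click 2 (2,0) count=2: revealed 1 new [(2,0)] -> total=2
Click 3 (5,5) count=0: revealed 4 new [(4,4) (4,5) (5,4) (5,5)] -> total=6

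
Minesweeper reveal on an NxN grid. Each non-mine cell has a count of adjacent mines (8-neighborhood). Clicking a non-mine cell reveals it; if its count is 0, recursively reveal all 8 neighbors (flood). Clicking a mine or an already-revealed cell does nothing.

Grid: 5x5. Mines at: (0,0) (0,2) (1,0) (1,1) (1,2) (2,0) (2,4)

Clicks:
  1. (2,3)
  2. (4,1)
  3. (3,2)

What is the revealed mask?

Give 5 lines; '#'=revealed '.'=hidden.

Answer: .....
.....
.###.
#####
#####

Derivation:
Click 1 (2,3) count=2: revealed 1 new [(2,3)] -> total=1
Click 2 (4,1) count=0: revealed 12 new [(2,1) (2,2) (3,0) (3,1) (3,2) (3,3) (3,4) (4,0) (4,1) (4,2) (4,3) (4,4)] -> total=13
Click 3 (3,2) count=0: revealed 0 new [(none)] -> total=13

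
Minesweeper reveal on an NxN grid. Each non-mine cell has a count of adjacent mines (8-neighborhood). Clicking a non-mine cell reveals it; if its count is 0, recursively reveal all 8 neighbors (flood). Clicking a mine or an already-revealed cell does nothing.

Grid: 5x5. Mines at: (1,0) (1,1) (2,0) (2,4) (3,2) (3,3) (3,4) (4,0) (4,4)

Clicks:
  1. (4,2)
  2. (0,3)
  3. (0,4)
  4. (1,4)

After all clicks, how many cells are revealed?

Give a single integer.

Click 1 (4,2) count=2: revealed 1 new [(4,2)] -> total=1
Click 2 (0,3) count=0: revealed 6 new [(0,2) (0,3) (0,4) (1,2) (1,3) (1,4)] -> total=7
Click 3 (0,4) count=0: revealed 0 new [(none)] -> total=7
Click 4 (1,4) count=1: revealed 0 new [(none)] -> total=7

Answer: 7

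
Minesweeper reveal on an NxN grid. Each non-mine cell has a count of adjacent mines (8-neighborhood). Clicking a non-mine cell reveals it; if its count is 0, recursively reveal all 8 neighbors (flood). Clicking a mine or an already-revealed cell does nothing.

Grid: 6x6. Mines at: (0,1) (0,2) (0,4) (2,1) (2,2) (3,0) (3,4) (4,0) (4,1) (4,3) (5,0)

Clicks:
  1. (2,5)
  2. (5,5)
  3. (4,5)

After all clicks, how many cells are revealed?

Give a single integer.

Answer: 5

Derivation:
Click 1 (2,5) count=1: revealed 1 new [(2,5)] -> total=1
Click 2 (5,5) count=0: revealed 4 new [(4,4) (4,5) (5,4) (5,5)] -> total=5
Click 3 (4,5) count=1: revealed 0 new [(none)] -> total=5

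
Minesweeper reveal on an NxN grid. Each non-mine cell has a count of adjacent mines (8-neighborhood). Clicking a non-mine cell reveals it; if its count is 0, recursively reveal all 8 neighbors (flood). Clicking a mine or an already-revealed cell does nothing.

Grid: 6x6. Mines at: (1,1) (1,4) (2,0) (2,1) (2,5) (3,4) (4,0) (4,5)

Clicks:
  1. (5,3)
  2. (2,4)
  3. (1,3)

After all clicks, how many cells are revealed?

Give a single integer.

Answer: 13

Derivation:
Click 1 (5,3) count=0: revealed 11 new [(3,1) (3,2) (3,3) (4,1) (4,2) (4,3) (4,4) (5,1) (5,2) (5,3) (5,4)] -> total=11
Click 2 (2,4) count=3: revealed 1 new [(2,4)] -> total=12
Click 3 (1,3) count=1: revealed 1 new [(1,3)] -> total=13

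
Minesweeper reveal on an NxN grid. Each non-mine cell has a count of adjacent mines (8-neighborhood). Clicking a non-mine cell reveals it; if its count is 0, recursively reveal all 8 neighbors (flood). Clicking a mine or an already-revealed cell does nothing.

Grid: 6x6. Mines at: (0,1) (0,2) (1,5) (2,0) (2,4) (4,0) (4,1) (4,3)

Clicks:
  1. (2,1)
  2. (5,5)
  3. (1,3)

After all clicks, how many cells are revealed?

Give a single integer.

Click 1 (2,1) count=1: revealed 1 new [(2,1)] -> total=1
Click 2 (5,5) count=0: revealed 6 new [(3,4) (3,5) (4,4) (4,5) (5,4) (5,5)] -> total=7
Click 3 (1,3) count=2: revealed 1 new [(1,3)] -> total=8

Answer: 8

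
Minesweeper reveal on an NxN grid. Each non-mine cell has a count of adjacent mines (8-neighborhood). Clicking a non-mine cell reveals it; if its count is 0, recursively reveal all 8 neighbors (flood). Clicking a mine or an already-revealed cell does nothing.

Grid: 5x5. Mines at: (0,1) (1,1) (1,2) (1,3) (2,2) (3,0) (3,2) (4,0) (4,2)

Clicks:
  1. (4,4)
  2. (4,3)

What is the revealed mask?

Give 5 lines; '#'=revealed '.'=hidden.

Answer: .....
.....
...##
...##
...##

Derivation:
Click 1 (4,4) count=0: revealed 6 new [(2,3) (2,4) (3,3) (3,4) (4,3) (4,4)] -> total=6
Click 2 (4,3) count=2: revealed 0 new [(none)] -> total=6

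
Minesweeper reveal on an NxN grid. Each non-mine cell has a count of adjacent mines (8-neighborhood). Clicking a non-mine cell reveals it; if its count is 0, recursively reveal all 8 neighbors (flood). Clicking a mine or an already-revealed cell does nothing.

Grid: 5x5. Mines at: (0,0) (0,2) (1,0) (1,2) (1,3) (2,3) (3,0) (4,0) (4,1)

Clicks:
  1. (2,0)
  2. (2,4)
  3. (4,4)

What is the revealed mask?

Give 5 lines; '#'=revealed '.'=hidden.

Click 1 (2,0) count=2: revealed 1 new [(2,0)] -> total=1
Click 2 (2,4) count=2: revealed 1 new [(2,4)] -> total=2
Click 3 (4,4) count=0: revealed 6 new [(3,2) (3,3) (3,4) (4,2) (4,3) (4,4)] -> total=8

Answer: .....
.....
#...#
..###
..###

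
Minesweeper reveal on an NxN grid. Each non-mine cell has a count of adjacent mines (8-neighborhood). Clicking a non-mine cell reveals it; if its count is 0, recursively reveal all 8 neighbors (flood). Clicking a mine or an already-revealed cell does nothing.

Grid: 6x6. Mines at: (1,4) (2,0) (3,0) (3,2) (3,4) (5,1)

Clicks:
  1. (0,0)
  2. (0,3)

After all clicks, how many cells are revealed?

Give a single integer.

Click 1 (0,0) count=0: revealed 11 new [(0,0) (0,1) (0,2) (0,3) (1,0) (1,1) (1,2) (1,3) (2,1) (2,2) (2,3)] -> total=11
Click 2 (0,3) count=1: revealed 0 new [(none)] -> total=11

Answer: 11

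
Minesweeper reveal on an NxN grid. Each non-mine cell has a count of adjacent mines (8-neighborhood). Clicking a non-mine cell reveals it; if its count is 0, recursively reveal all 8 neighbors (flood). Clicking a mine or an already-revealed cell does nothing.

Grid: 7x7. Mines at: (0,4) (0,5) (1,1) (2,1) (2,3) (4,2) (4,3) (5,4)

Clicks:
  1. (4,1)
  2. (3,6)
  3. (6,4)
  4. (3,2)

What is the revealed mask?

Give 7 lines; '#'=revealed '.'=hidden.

Answer: .......
....###
....###
..#.###
.#..###
.....##
....###

Derivation:
Click 1 (4,1) count=1: revealed 1 new [(4,1)] -> total=1
Click 2 (3,6) count=0: revealed 16 new [(1,4) (1,5) (1,6) (2,4) (2,5) (2,6) (3,4) (3,5) (3,6) (4,4) (4,5) (4,6) (5,5) (5,6) (6,5) (6,6)] -> total=17
Click 3 (6,4) count=1: revealed 1 new [(6,4)] -> total=18
Click 4 (3,2) count=4: revealed 1 new [(3,2)] -> total=19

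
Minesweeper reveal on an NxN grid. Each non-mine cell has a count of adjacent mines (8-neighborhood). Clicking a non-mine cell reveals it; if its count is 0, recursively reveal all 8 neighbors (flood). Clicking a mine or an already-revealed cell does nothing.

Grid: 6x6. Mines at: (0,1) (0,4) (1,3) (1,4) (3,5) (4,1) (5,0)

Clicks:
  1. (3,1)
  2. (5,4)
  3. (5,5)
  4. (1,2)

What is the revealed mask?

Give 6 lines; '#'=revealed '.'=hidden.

Answer: ......
..#...
..###.
.####.
..####
..####

Derivation:
Click 1 (3,1) count=1: revealed 1 new [(3,1)] -> total=1
Click 2 (5,4) count=0: revealed 14 new [(2,2) (2,3) (2,4) (3,2) (3,3) (3,4) (4,2) (4,3) (4,4) (4,5) (5,2) (5,3) (5,4) (5,5)] -> total=15
Click 3 (5,5) count=0: revealed 0 new [(none)] -> total=15
Click 4 (1,2) count=2: revealed 1 new [(1,2)] -> total=16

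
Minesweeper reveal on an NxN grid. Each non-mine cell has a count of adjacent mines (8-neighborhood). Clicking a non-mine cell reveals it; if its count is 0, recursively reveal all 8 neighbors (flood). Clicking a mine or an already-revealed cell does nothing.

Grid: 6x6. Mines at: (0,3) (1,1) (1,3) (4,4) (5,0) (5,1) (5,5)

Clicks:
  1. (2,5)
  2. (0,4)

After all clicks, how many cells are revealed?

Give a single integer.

Answer: 8

Derivation:
Click 1 (2,5) count=0: revealed 8 new [(0,4) (0,5) (1,4) (1,5) (2,4) (2,5) (3,4) (3,5)] -> total=8
Click 2 (0,4) count=2: revealed 0 new [(none)] -> total=8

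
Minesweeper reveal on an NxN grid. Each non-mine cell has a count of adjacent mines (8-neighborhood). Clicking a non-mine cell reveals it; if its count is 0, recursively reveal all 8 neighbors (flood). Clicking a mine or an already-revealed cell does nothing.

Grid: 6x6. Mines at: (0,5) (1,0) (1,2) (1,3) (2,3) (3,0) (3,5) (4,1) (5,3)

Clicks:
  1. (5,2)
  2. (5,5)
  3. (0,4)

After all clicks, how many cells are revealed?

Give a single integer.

Click 1 (5,2) count=2: revealed 1 new [(5,2)] -> total=1
Click 2 (5,5) count=0: revealed 4 new [(4,4) (4,5) (5,4) (5,5)] -> total=5
Click 3 (0,4) count=2: revealed 1 new [(0,4)] -> total=6

Answer: 6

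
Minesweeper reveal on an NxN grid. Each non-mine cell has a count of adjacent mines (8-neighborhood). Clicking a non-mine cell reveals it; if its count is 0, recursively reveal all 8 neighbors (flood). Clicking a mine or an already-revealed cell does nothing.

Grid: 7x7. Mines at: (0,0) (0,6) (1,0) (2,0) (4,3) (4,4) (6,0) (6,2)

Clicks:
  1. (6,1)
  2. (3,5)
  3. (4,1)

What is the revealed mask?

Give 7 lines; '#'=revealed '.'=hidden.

Click 1 (6,1) count=2: revealed 1 new [(6,1)] -> total=1
Click 2 (3,5) count=1: revealed 1 new [(3,5)] -> total=2
Click 3 (4,1) count=0: revealed 9 new [(3,0) (3,1) (3,2) (4,0) (4,1) (4,2) (5,0) (5,1) (5,2)] -> total=11

Answer: .......
.......
.......
###..#.
###....
###....
.#.....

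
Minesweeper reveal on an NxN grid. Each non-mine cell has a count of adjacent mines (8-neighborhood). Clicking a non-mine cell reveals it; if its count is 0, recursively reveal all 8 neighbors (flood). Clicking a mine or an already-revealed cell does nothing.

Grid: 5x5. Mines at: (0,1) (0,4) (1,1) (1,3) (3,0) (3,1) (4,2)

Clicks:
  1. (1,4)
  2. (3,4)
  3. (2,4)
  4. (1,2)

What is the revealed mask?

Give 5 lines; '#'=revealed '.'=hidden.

Click 1 (1,4) count=2: revealed 1 new [(1,4)] -> total=1
Click 2 (3,4) count=0: revealed 6 new [(2,3) (2,4) (3,3) (3,4) (4,3) (4,4)] -> total=7
Click 3 (2,4) count=1: revealed 0 new [(none)] -> total=7
Click 4 (1,2) count=3: revealed 1 new [(1,2)] -> total=8

Answer: .....
..#.#
...##
...##
...##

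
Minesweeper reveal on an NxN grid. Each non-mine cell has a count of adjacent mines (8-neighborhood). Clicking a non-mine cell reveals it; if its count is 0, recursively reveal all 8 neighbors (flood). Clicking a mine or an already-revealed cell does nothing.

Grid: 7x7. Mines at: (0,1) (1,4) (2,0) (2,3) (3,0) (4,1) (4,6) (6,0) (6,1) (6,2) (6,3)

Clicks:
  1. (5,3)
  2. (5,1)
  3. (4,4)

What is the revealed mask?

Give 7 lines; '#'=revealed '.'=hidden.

Answer: .......
.......
.......
..####.
..####.
.#####.
.......

Derivation:
Click 1 (5,3) count=2: revealed 1 new [(5,3)] -> total=1
Click 2 (5,1) count=4: revealed 1 new [(5,1)] -> total=2
Click 3 (4,4) count=0: revealed 11 new [(3,2) (3,3) (3,4) (3,5) (4,2) (4,3) (4,4) (4,5) (5,2) (5,4) (5,5)] -> total=13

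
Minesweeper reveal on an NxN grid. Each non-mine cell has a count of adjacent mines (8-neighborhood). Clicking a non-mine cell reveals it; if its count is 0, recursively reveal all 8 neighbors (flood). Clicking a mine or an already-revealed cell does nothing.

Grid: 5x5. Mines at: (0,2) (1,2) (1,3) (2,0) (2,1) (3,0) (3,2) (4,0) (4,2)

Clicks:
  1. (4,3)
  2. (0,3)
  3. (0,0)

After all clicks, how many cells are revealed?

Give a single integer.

Answer: 6

Derivation:
Click 1 (4,3) count=2: revealed 1 new [(4,3)] -> total=1
Click 2 (0,3) count=3: revealed 1 new [(0,3)] -> total=2
Click 3 (0,0) count=0: revealed 4 new [(0,0) (0,1) (1,0) (1,1)] -> total=6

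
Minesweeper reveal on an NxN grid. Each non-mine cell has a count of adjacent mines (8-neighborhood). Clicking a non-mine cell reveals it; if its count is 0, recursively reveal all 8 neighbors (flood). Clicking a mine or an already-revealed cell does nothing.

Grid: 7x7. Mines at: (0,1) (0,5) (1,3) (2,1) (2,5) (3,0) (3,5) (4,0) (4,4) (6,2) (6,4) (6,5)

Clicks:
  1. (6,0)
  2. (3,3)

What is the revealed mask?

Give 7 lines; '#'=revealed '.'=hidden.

Click 1 (6,0) count=0: revealed 4 new [(5,0) (5,1) (6,0) (6,1)] -> total=4
Click 2 (3,3) count=1: revealed 1 new [(3,3)] -> total=5

Answer: .......
.......
.......
...#...
.......
##.....
##.....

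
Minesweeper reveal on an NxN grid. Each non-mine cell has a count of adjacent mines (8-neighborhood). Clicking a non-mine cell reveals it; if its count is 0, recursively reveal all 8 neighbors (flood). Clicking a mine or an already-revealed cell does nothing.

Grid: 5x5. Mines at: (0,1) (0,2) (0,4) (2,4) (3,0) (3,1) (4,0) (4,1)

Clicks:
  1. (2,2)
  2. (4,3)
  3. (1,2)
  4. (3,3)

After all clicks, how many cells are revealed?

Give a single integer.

Click 1 (2,2) count=1: revealed 1 new [(2,2)] -> total=1
Click 2 (4,3) count=0: revealed 6 new [(3,2) (3,3) (3,4) (4,2) (4,3) (4,4)] -> total=7
Click 3 (1,2) count=2: revealed 1 new [(1,2)] -> total=8
Click 4 (3,3) count=1: revealed 0 new [(none)] -> total=8

Answer: 8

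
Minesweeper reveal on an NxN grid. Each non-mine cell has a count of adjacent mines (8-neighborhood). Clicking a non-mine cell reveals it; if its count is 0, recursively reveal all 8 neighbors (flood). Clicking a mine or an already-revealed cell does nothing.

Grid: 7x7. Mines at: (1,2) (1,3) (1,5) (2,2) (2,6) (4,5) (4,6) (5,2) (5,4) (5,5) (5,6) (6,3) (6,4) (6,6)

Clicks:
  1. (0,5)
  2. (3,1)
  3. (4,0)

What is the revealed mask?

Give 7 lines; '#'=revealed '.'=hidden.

Click 1 (0,5) count=1: revealed 1 new [(0,5)] -> total=1
Click 2 (3,1) count=1: revealed 1 new [(3,1)] -> total=2
Click 3 (4,0) count=0: revealed 13 new [(0,0) (0,1) (1,0) (1,1) (2,0) (2,1) (3,0) (4,0) (4,1) (5,0) (5,1) (6,0) (6,1)] -> total=15

Answer: ##...#.
##.....
##.....
##.....
##.....
##.....
##.....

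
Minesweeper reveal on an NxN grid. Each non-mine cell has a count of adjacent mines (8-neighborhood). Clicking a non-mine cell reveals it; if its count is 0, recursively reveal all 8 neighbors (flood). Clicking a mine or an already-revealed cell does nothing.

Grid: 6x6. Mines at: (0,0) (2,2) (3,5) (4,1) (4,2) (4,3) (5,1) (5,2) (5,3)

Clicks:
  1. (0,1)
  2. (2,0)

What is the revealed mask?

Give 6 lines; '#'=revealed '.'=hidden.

Answer: .#....
##....
##....
##....
......
......

Derivation:
Click 1 (0,1) count=1: revealed 1 new [(0,1)] -> total=1
Click 2 (2,0) count=0: revealed 6 new [(1,0) (1,1) (2,0) (2,1) (3,0) (3,1)] -> total=7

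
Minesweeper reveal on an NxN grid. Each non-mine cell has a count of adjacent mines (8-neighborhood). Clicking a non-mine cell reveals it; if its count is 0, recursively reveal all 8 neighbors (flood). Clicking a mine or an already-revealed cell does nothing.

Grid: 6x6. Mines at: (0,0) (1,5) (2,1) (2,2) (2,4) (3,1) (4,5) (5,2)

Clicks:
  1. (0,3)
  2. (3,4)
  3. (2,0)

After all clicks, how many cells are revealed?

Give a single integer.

Click 1 (0,3) count=0: revealed 8 new [(0,1) (0,2) (0,3) (0,4) (1,1) (1,2) (1,3) (1,4)] -> total=8
Click 2 (3,4) count=2: revealed 1 new [(3,4)] -> total=9
Click 3 (2,0) count=2: revealed 1 new [(2,0)] -> total=10

Answer: 10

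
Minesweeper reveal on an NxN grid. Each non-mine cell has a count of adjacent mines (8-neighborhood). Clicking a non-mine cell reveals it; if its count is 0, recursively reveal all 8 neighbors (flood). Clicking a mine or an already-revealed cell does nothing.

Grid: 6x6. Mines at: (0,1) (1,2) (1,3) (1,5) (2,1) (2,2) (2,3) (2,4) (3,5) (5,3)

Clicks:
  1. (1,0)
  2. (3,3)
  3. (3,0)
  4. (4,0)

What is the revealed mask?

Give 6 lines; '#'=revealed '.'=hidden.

Answer: ......
#.....
......
####..
###...
###...

Derivation:
Click 1 (1,0) count=2: revealed 1 new [(1,0)] -> total=1
Click 2 (3,3) count=3: revealed 1 new [(3,3)] -> total=2
Click 3 (3,0) count=1: revealed 1 new [(3,0)] -> total=3
Click 4 (4,0) count=0: revealed 8 new [(3,1) (3,2) (4,0) (4,1) (4,2) (5,0) (5,1) (5,2)] -> total=11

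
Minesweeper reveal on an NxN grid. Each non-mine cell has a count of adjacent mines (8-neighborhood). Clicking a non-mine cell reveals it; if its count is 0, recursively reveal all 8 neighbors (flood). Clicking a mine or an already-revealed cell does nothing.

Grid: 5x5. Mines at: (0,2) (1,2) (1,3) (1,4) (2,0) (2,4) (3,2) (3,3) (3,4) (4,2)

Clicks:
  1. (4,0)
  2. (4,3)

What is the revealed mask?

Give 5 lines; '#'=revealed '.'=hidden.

Answer: .....
.....
.....
##...
##.#.

Derivation:
Click 1 (4,0) count=0: revealed 4 new [(3,0) (3,1) (4,0) (4,1)] -> total=4
Click 2 (4,3) count=4: revealed 1 new [(4,3)] -> total=5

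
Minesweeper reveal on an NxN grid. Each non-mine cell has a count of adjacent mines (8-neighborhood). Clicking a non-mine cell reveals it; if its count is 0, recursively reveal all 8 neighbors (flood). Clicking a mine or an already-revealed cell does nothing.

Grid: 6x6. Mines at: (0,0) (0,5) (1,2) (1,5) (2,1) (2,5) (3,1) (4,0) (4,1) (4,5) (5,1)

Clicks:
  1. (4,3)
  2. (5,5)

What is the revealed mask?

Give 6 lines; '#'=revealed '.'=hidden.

Answer: ......
......
..###.
..###.
..###.
..####

Derivation:
Click 1 (4,3) count=0: revealed 12 new [(2,2) (2,3) (2,4) (3,2) (3,3) (3,4) (4,2) (4,3) (4,4) (5,2) (5,3) (5,4)] -> total=12
Click 2 (5,5) count=1: revealed 1 new [(5,5)] -> total=13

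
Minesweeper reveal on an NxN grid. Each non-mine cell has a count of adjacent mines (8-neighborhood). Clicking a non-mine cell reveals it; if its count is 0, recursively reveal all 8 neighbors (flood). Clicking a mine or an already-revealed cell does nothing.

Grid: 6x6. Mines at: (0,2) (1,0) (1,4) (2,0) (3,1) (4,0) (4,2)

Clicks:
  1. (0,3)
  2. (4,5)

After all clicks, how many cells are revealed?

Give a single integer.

Click 1 (0,3) count=2: revealed 1 new [(0,3)] -> total=1
Click 2 (4,5) count=0: revealed 12 new [(2,3) (2,4) (2,5) (3,3) (3,4) (3,5) (4,3) (4,4) (4,5) (5,3) (5,4) (5,5)] -> total=13

Answer: 13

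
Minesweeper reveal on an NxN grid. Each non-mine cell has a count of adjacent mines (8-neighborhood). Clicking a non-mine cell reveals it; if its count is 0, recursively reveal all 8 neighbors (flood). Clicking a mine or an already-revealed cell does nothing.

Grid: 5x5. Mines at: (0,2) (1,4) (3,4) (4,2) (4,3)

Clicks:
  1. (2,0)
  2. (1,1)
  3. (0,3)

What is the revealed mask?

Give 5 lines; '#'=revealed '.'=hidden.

Answer: ##.#.
####.
####.
####.
##...

Derivation:
Click 1 (2,0) count=0: revealed 16 new [(0,0) (0,1) (1,0) (1,1) (1,2) (1,3) (2,0) (2,1) (2,2) (2,3) (3,0) (3,1) (3,2) (3,3) (4,0) (4,1)] -> total=16
Click 2 (1,1) count=1: revealed 0 new [(none)] -> total=16
Click 3 (0,3) count=2: revealed 1 new [(0,3)] -> total=17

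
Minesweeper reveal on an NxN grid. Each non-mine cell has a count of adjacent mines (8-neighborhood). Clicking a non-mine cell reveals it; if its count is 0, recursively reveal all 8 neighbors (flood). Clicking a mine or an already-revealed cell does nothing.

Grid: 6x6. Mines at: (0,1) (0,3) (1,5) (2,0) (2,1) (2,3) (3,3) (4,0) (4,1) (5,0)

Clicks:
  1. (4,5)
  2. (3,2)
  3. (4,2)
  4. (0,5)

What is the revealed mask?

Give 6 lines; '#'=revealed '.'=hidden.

Click 1 (4,5) count=0: revealed 12 new [(2,4) (2,5) (3,4) (3,5) (4,2) (4,3) (4,4) (4,5) (5,2) (5,3) (5,4) (5,5)] -> total=12
Click 2 (3,2) count=4: revealed 1 new [(3,2)] -> total=13
Click 3 (4,2) count=2: revealed 0 new [(none)] -> total=13
Click 4 (0,5) count=1: revealed 1 new [(0,5)] -> total=14

Answer: .....#
......
....##
..#.##
..####
..####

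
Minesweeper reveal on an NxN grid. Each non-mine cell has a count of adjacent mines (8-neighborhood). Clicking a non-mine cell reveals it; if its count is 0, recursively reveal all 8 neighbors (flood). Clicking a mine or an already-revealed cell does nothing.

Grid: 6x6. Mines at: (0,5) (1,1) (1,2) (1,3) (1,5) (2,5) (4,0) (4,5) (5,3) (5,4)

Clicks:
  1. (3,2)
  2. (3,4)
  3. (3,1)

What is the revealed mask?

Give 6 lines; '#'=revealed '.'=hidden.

Answer: ......
......
.####.
.####.
.####.
......

Derivation:
Click 1 (3,2) count=0: revealed 12 new [(2,1) (2,2) (2,3) (2,4) (3,1) (3,2) (3,3) (3,4) (4,1) (4,2) (4,3) (4,4)] -> total=12
Click 2 (3,4) count=2: revealed 0 new [(none)] -> total=12
Click 3 (3,1) count=1: revealed 0 new [(none)] -> total=12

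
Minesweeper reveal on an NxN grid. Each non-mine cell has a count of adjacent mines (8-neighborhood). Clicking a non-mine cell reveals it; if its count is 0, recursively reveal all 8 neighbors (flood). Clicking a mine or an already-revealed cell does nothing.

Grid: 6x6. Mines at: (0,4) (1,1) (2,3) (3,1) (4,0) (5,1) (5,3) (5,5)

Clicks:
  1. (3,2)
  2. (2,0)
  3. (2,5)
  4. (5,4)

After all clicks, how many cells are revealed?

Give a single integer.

Answer: 11

Derivation:
Click 1 (3,2) count=2: revealed 1 new [(3,2)] -> total=1
Click 2 (2,0) count=2: revealed 1 new [(2,0)] -> total=2
Click 3 (2,5) count=0: revealed 8 new [(1,4) (1,5) (2,4) (2,5) (3,4) (3,5) (4,4) (4,5)] -> total=10
Click 4 (5,4) count=2: revealed 1 new [(5,4)] -> total=11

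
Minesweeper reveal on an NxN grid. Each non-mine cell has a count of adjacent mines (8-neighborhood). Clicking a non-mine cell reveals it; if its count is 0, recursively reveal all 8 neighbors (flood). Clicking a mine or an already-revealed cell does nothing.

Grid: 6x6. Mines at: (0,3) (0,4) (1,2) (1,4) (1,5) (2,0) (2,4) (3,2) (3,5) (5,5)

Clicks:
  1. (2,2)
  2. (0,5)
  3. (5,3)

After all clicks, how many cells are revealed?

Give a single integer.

Answer: 14

Derivation:
Click 1 (2,2) count=2: revealed 1 new [(2,2)] -> total=1
Click 2 (0,5) count=3: revealed 1 new [(0,5)] -> total=2
Click 3 (5,3) count=0: revealed 12 new [(3,0) (3,1) (4,0) (4,1) (4,2) (4,3) (4,4) (5,0) (5,1) (5,2) (5,3) (5,4)] -> total=14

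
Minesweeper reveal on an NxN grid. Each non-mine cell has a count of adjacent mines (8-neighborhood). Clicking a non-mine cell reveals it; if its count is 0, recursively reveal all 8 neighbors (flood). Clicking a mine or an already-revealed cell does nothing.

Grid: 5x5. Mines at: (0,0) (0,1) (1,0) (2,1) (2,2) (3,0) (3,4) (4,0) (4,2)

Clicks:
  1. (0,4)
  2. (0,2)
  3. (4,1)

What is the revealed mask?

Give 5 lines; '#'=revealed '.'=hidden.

Answer: ..###
..###
...##
.....
.#...

Derivation:
Click 1 (0,4) count=0: revealed 8 new [(0,2) (0,3) (0,4) (1,2) (1,3) (1,4) (2,3) (2,4)] -> total=8
Click 2 (0,2) count=1: revealed 0 new [(none)] -> total=8
Click 3 (4,1) count=3: revealed 1 new [(4,1)] -> total=9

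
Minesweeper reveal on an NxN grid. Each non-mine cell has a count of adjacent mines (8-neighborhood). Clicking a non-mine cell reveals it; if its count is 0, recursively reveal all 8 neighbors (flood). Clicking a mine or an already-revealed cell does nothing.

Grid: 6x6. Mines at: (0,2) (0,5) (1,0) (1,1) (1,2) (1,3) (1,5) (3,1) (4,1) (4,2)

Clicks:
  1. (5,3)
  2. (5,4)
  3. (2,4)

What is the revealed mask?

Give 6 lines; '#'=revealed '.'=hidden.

Click 1 (5,3) count=1: revealed 1 new [(5,3)] -> total=1
Click 2 (5,4) count=0: revealed 11 new [(2,3) (2,4) (2,5) (3,3) (3,4) (3,5) (4,3) (4,4) (4,5) (5,4) (5,5)] -> total=12
Click 3 (2,4) count=2: revealed 0 new [(none)] -> total=12

Answer: ......
......
...###
...###
...###
...###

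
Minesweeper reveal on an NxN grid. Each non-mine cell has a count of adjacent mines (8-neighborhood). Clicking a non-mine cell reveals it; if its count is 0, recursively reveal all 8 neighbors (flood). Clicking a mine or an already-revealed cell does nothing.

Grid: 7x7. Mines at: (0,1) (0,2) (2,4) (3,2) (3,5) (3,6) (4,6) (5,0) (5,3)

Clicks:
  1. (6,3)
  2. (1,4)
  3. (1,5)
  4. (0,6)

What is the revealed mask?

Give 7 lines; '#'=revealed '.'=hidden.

Answer: ...####
...####
.....##
.......
.......
.......
...#...

Derivation:
Click 1 (6,3) count=1: revealed 1 new [(6,3)] -> total=1
Click 2 (1,4) count=1: revealed 1 new [(1,4)] -> total=2
Click 3 (1,5) count=1: revealed 1 new [(1,5)] -> total=3
Click 4 (0,6) count=0: revealed 8 new [(0,3) (0,4) (0,5) (0,6) (1,3) (1,6) (2,5) (2,6)] -> total=11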